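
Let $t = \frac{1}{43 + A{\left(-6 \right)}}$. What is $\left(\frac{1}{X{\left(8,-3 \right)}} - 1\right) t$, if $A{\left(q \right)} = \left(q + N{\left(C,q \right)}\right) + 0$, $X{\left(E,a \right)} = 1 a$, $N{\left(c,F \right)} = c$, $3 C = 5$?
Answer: $- \frac{1}{29} \approx -0.034483$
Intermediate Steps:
$C = \frac{5}{3}$ ($C = \frac{1}{3} \cdot 5 = \frac{5}{3} \approx 1.6667$)
$X{\left(E,a \right)} = a$
$A{\left(q \right)} = \frac{5}{3} + q$ ($A{\left(q \right)} = \left(q + \frac{5}{3}\right) + 0 = \left(\frac{5}{3} + q\right) + 0 = \frac{5}{3} + q$)
$t = \frac{3}{116}$ ($t = \frac{1}{43 + \left(\frac{5}{3} - 6\right)} = \frac{1}{43 - \frac{13}{3}} = \frac{1}{\frac{116}{3}} = \frac{3}{116} \approx 0.025862$)
$\left(\frac{1}{X{\left(8,-3 \right)}} - 1\right) t = \left(\frac{1}{-3} - 1\right) \frac{3}{116} = \left(- \frac{1}{3} - 1\right) \frac{3}{116} = \left(- \frac{4}{3}\right) \frac{3}{116} = - \frac{1}{29}$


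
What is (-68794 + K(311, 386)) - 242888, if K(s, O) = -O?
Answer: -312068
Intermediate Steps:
(-68794 + K(311, 386)) - 242888 = (-68794 - 1*386) - 242888 = (-68794 - 386) - 242888 = -69180 - 242888 = -312068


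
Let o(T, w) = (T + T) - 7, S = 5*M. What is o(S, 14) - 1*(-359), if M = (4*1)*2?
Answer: 432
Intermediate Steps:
M = 8 (M = 4*2 = 8)
S = 40 (S = 5*8 = 40)
o(T, w) = -7 + 2*T (o(T, w) = 2*T - 7 = -7 + 2*T)
o(S, 14) - 1*(-359) = (-7 + 2*40) - 1*(-359) = (-7 + 80) + 359 = 73 + 359 = 432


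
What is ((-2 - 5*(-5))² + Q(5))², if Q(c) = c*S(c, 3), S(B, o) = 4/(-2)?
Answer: 269361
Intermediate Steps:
S(B, o) = -2 (S(B, o) = 4*(-½) = -2)
Q(c) = -2*c (Q(c) = c*(-2) = -2*c)
((-2 - 5*(-5))² + Q(5))² = ((-2 - 5*(-5))² - 2*5)² = ((-2 + 25)² - 10)² = (23² - 10)² = (529 - 10)² = 519² = 269361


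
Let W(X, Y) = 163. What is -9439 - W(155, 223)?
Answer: -9602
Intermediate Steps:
-9439 - W(155, 223) = -9439 - 1*163 = -9439 - 163 = -9602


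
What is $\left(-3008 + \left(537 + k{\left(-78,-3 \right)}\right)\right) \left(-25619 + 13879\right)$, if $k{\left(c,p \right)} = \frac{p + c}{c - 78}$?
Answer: $\frac{377044775}{13} \approx 2.9003 \cdot 10^{7}$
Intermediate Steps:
$k{\left(c,p \right)} = \frac{c + p}{-78 + c}$
$\left(-3008 + \left(537 + k{\left(-78,-3 \right)}\right)\right) \left(-25619 + 13879\right) = \left(-3008 + \left(537 + \frac{-78 - 3}{-78 - 78}\right)\right) \left(-25619 + 13879\right) = \left(-3008 + \left(537 + \frac{1}{-156} \left(-81\right)\right)\right) \left(-11740\right) = \left(-3008 + \left(537 - - \frac{27}{52}\right)\right) \left(-11740\right) = \left(-3008 + \left(537 + \frac{27}{52}\right)\right) \left(-11740\right) = \left(-3008 + \frac{27951}{52}\right) \left(-11740\right) = \left(- \frac{128465}{52}\right) \left(-11740\right) = \frac{377044775}{13}$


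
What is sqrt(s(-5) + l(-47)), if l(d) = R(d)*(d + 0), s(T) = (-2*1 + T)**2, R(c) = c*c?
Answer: I*sqrt(103774) ≈ 322.14*I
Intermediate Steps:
R(c) = c**2
s(T) = (-2 + T)**2
l(d) = d**3 (l(d) = d**2*(d + 0) = d**2*d = d**3)
sqrt(s(-5) + l(-47)) = sqrt((-2 - 5)**2 + (-47)**3) = sqrt((-7)**2 - 103823) = sqrt(49 - 103823) = sqrt(-103774) = I*sqrt(103774)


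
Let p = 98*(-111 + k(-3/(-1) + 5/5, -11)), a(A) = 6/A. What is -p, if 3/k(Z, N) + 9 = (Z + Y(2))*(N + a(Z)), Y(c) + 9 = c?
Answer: 141218/13 ≈ 10863.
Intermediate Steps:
Y(c) = -9 + c
k(Z, N) = 3/(-9 + (-7 + Z)*(N + 6/Z)) (k(Z, N) = 3/(-9 + (Z + (-9 + 2))*(N + 6/Z)) = 3/(-9 + (Z - 7)*(N + 6/Z)) = 3/(-9 + (-7 + Z)*(N + 6/Z)))
p = -141218/13 (p = 98*(-111 + 3*(-3/(-1) + 5/5)/(-42 + (-3/(-1) + 5/5)*(-3 - 7*(-11) - 11*(-3/(-1) + 5/5)))) = 98*(-111 + 3*(-3*(-1) + 5*(⅕))/(-42 + (-3*(-1) + 5*(⅕))*(-3 + 77 - 11*(-3*(-1) + 5*(⅕))))) = 98*(-111 + 3*(3 + 1)/(-42 + (3 + 1)*(-3 + 77 - 11*(3 + 1)))) = 98*(-111 + 3*4/(-42 + 4*(-3 + 77 - 11*4))) = 98*(-111 + 3*4/(-42 + 4*(-3 + 77 - 44))) = 98*(-111 + 3*4/(-42 + 4*30)) = 98*(-111 + 3*4/(-42 + 120)) = 98*(-111 + 3*4/78) = 98*(-111 + 3*4*(1/78)) = 98*(-111 + 2/13) = 98*(-1441/13) = -141218/13 ≈ -10863.)
-p = -1*(-141218/13) = 141218/13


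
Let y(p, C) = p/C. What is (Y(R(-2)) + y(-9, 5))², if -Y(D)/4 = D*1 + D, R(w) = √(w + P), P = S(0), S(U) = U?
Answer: -3119/25 + 144*I*√2/5 ≈ -124.76 + 40.729*I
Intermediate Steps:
P = 0
R(w) = √w (R(w) = √(w + 0) = √w)
Y(D) = -8*D (Y(D) = -4*(D*1 + D) = -4*(D + D) = -8*D)
(Y(R(-2)) + y(-9, 5))² = (-8*I*√2 - 9/5)² = (-9/5 - 8*I*√2)²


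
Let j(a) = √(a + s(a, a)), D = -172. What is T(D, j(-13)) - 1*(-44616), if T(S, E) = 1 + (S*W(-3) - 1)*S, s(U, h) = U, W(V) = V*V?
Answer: 311045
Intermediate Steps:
W(V) = V²
j(a) = √2*√a (j(a) = √(a + a) = √(2*a) = √2*√a)
T(S, E) = 1 + S*(-1 + 9*S) (T(S, E) = 1 + (S*(-3)² - 1)*S = 1 + (S*9 - 1)*S = 1 + (9*S - 1)*S = 1 + (-1 + 9*S)*S = 1 + S*(-1 + 9*S))
T(D, j(-13)) - 1*(-44616) = (1 - 1*(-172) + 9*(-172)²) - 1*(-44616) = (1 + 172 + 9*29584) + 44616 = (1 + 172 + 266256) + 44616 = 266429 + 44616 = 311045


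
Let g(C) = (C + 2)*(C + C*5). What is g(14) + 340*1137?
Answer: 387924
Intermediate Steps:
g(C) = 6*C*(2 + C) (g(C) = (2 + C)*(C + 5*C) = (2 + C)*(6*C) = 6*C*(2 + C))
g(14) + 340*1137 = 6*14*(2 + 14) + 340*1137 = 6*14*16 + 386580 = 1344 + 386580 = 387924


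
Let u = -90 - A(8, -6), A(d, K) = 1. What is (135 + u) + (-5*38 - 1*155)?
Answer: -301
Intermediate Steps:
u = -91 (u = -90 - 1*1 = -90 - 1 = -91)
(135 + u) + (-5*38 - 1*155) = (135 - 91) + (-5*38 - 1*155) = 44 + (-190 - 155) = 44 - 345 = -301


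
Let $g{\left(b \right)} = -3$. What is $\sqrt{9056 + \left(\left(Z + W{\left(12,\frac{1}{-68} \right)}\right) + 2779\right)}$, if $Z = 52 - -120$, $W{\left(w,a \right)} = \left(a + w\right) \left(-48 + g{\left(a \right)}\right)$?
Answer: $\frac{\sqrt{45583}}{2} \approx 106.75$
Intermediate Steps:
$W{\left(w,a \right)} = - 51 a - 51 w$ ($W{\left(w,a \right)} = \left(a + w\right) \left(-48 - 3\right) = \left(a + w\right) \left(-51\right) = - 51 a - 51 w$)
$Z = 172$ ($Z = 52 + 120 = 172$)
$\sqrt{9056 + \left(\left(Z + W{\left(12,\frac{1}{-68} \right)}\right) + 2779\right)} = \sqrt{9056 + \left(\left(172 - \left(612 + \frac{51}{-68}\right)\right) + 2779\right)} = \sqrt{9056 + \left(\left(172 - \frac{2445}{4}\right) + 2779\right)} = \sqrt{9056 + \left(- \frac{1757}{4} + 2779\right)} = \sqrt{9056 + \frac{9359}{4}} = \sqrt{\frac{45583}{4}} = \frac{\sqrt{45583}}{2}$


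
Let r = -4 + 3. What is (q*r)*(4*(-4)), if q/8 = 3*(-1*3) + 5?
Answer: -512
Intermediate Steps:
q = -32 (q = 8*(3*(-1*3) + 5) = 8*(3*(-3) + 5) = 8*(-9 + 5) = 8*(-4) = -32)
r = -1
(q*r)*(4*(-4)) = (-32*(-1))*(4*(-4)) = 32*(-16) = -512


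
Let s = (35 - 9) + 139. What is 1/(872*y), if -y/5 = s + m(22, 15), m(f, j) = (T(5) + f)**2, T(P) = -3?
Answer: -1/2293360 ≈ -4.3604e-7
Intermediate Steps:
s = 165 (s = 26 + 139 = 165)
m(f, j) = (-3 + f)**2
y = -2630 (y = -5*(165 + (-3 + 22)**2) = -5*(165 + 19**2) = -5*(165 + 361) = -5*526 = -2630)
1/(872*y) = 1/(872*(-2630)) = (1/872)*(-1/2630) = -1/2293360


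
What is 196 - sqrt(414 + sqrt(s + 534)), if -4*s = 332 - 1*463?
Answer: 196 - sqrt(1656 + 2*sqrt(2267))/2 ≈ 175.08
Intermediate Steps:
s = 131/4 (s = -(332 - 1*463)/4 = -(332 - 463)/4 = -1/4*(-131) = 131/4 ≈ 32.750)
196 - sqrt(414 + sqrt(s + 534)) = 196 - sqrt(414 + sqrt(131/4 + 534)) = 196 - sqrt(414 + sqrt(2267/4)) = 196 - sqrt(414 + sqrt(2267)/2)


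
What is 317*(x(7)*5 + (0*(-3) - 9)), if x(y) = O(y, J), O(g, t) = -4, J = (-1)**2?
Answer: -9193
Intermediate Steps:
J = 1
x(y) = -4
317*(x(7)*5 + (0*(-3) - 9)) = 317*(-4*5 + (0*(-3) - 9)) = 317*(-20 + (0 - 9)) = 317*(-20 - 9) = 317*(-29) = -9193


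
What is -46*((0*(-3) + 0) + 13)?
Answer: -598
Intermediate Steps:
-46*((0*(-3) + 0) + 13) = -46*((0 + 0) + 13) = -46*(0 + 13) = -46*13 = -598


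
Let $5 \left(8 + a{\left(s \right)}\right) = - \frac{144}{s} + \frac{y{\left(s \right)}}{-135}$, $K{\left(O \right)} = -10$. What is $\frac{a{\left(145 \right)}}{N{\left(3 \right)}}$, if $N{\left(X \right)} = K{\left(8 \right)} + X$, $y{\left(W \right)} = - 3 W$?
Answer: $\frac{49291}{45675} \approx 1.0792$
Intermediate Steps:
$N{\left(X \right)} = -10 + X$
$a{\left(s \right)} = -8 - \frac{144}{5 s} + \frac{s}{225}$ ($a{\left(s \right)} = -8 + \frac{- \frac{144}{s} + \frac{\left(-3\right) s}{-135}}{5} = -8 + \frac{- \frac{144}{s} + - 3 s \left(- \frac{1}{135}\right)}{5} = -8 + \frac{- \frac{144}{s} + \frac{s}{45}}{5} = -8 + \left(- \frac{144}{5 s} + \frac{s}{225}\right) = -8 - \frac{144}{5 s} + \frac{s}{225}$)
$\frac{a{\left(145 \right)}}{N{\left(3 \right)}} = \frac{\frac{1}{225} \cdot \frac{1}{145} \left(-6480 + 145 \left(-1800 + 145\right)\right)}{-10 + 3} = \frac{\frac{1}{225} \cdot \frac{1}{145} \left(-6480 + 145 \left(-1655\right)\right)}{-7} = \frac{1}{225} \cdot \frac{1}{145} \left(-6480 - 239975\right) \left(- \frac{1}{7}\right) = \frac{1}{225} \cdot \frac{1}{145} \left(-246455\right) \left(- \frac{1}{7}\right) = \left(- \frac{49291}{6525}\right) \left(- \frac{1}{7}\right) = \frac{49291}{45675}$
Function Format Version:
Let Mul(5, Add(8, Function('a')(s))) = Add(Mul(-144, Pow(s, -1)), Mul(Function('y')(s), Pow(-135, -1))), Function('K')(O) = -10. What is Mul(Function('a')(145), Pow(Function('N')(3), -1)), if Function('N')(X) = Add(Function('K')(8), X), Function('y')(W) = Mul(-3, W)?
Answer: Rational(49291, 45675) ≈ 1.0792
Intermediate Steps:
Function('N')(X) = Add(-10, X)
Function('a')(s) = Add(-8, Mul(Rational(-144, 5), Pow(s, -1)), Mul(Rational(1, 225), s)) (Function('a')(s) = Add(-8, Mul(Rational(1, 5), Add(Mul(-144, Pow(s, -1)), Mul(Mul(-3, s), Pow(-135, -1))))) = Add(-8, Mul(Rational(1, 5), Add(Mul(-144, Pow(s, -1)), Mul(Mul(-3, s), Rational(-1, 135))))) = Add(-8, Mul(Rational(1, 5), Add(Mul(-144, Pow(s, -1)), Mul(Rational(1, 45), s)))) = Add(-8, Add(Mul(Rational(-144, 5), Pow(s, -1)), Mul(Rational(1, 225), s))) = Add(-8, Mul(Rational(-144, 5), Pow(s, -1)), Mul(Rational(1, 225), s)))
Mul(Function('a')(145), Pow(Function('N')(3), -1)) = Mul(Mul(Rational(1, 225), Pow(145, -1), Add(-6480, Mul(145, Add(-1800, 145)))), Pow(Add(-10, 3), -1)) = Mul(Mul(Rational(1, 225), Rational(1, 145), Add(-6480, Mul(145, -1655))), Pow(-7, -1)) = Mul(Mul(Rational(1, 225), Rational(1, 145), Add(-6480, -239975)), Rational(-1, 7)) = Mul(Mul(Rational(1, 225), Rational(1, 145), -246455), Rational(-1, 7)) = Mul(Rational(-49291, 6525), Rational(-1, 7)) = Rational(49291, 45675)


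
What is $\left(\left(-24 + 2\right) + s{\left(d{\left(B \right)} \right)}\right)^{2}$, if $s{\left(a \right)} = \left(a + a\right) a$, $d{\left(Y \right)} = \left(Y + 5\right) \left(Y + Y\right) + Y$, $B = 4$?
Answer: $132940900$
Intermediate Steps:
$d{\left(Y \right)} = Y + 2 Y \left(5 + Y\right)$ ($d{\left(Y \right)} = \left(5 + Y\right) 2 Y + Y = 2 Y \left(5 + Y\right) + Y = Y + 2 Y \left(5 + Y\right)$)
$s{\left(a \right)} = 2 a^{2}$ ($s{\left(a \right)} = 2 a a = 2 a^{2}$)
$\left(\left(-24 + 2\right) + s{\left(d{\left(B \right)} \right)}\right)^{2} = \left(\left(-24 + 2\right) + 2 \left(4 \left(11 + 2 \cdot 4\right)\right)^{2}\right)^{2} = \left(-22 + 2 \left(4 \left(11 + 8\right)\right)^{2}\right)^{2} = \left(-22 + 2 \left(4 \cdot 19\right)^{2}\right)^{2} = \left(-22 + 2 \cdot 76^{2}\right)^{2} = \left(-22 + 2 \cdot 5776\right)^{2} = \left(-22 + 11552\right)^{2} = 11530^{2} = 132940900$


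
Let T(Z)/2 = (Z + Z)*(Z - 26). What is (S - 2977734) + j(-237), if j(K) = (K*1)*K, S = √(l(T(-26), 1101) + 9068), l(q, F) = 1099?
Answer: -2921565 + √10167 ≈ -2.9215e+6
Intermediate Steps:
T(Z) = 4*Z*(-26 + Z) (T(Z) = 2*((Z + Z)*(Z - 26)) = 2*((2*Z)*(-26 + Z)) = 2*(2*Z*(-26 + Z)) = 4*Z*(-26 + Z))
S = √10167 (S = √(1099 + 9068) = √10167 ≈ 100.83)
j(K) = K² (j(K) = K*K = K²)
(S - 2977734) + j(-237) = (√10167 - 2977734) + (-237)² = (-2977734 + √10167) + 56169 = -2921565 + √10167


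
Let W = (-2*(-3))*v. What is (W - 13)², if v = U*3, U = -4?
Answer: 7225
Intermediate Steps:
v = -12 (v = -4*3 = -12)
W = -72 (W = -2*(-3)*(-12) = 6*(-12) = -72)
(W - 13)² = (-72 - 13)² = (-85)² = 7225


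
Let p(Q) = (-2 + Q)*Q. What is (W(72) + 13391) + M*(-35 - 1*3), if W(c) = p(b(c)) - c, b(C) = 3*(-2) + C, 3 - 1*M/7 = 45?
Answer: 28715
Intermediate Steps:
M = -294 (M = 21 - 7*45 = 21 - 315 = -294)
b(C) = -6 + C
p(Q) = Q*(-2 + Q)
W(c) = -c + (-8 + c)*(-6 + c) (W(c) = (-6 + c)*(-2 + (-6 + c)) - c = (-6 + c)*(-8 + c) - c = (-8 + c)*(-6 + c) - c = -c + (-8 + c)*(-6 + c))
(W(72) + 13391) + M*(-35 - 1*3) = ((-1*72 + (-8 + 72)*(-6 + 72)) + 13391) - 294*(-35 - 1*3) = ((-72 + 64*66) + 13391) - 294*(-35 - 3) = ((-72 + 4224) + 13391) - 294*(-38) = (4152 + 13391) + 11172 = 17543 + 11172 = 28715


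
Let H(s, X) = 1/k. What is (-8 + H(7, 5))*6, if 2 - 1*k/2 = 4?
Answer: -99/2 ≈ -49.500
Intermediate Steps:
k = -4 (k = 4 - 2*4 = 4 - 8 = -4)
H(s, X) = -¼ (H(s, X) = 1/(-4) = -¼)
(-8 + H(7, 5))*6 = (-8 - ¼)*6 = -33/4*6 = -99/2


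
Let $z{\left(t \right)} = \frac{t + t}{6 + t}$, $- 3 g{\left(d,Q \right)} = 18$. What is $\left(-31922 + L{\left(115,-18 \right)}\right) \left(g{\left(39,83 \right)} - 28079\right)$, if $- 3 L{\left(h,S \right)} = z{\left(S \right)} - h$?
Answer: $\frac{2686442590}{3} \approx 8.9548 \cdot 10^{8}$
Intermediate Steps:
$g{\left(d,Q \right)} = -6$ ($g{\left(d,Q \right)} = \left(- \frac{1}{3}\right) 18 = -6$)
$z{\left(t \right)} = \frac{2 t}{6 + t}$
$L{\left(h,S \right)} = \frac{h}{3} - \frac{2 S}{3 \left(6 + S\right)}$ ($L{\left(h,S \right)} = - \frac{\frac{2 S}{6 + S} - h}{3} = - \frac{- h + \frac{2 S}{6 + S}}{3} = \frac{h}{3} - \frac{2 S}{3 \left(6 + S\right)}$)
$\left(-31922 + L{\left(115,-18 \right)}\right) \left(g{\left(39,83 \right)} - 28079\right) = \left(-31922 + \frac{\left(-2\right) \left(-18\right) + 115 \left(6 - 18\right)}{3 \left(6 - 18\right)}\right) \left(-6 - 28079\right) = \left(-31922 + \frac{36 + 115 \left(-12\right)}{3 \left(-12\right)}\right) \left(-28085\right) = \left(-31922 + \frac{1}{3} \left(- \frac{1}{12}\right) \left(36 - 1380\right)\right) \left(-28085\right) = \left(-31922 + \frac{1}{3} \left(- \frac{1}{12}\right) \left(-1344\right)\right) \left(-28085\right) = \left(-31922 + \frac{112}{3}\right) \left(-28085\right) = \left(- \frac{95654}{3}\right) \left(-28085\right) = \frac{2686442590}{3}$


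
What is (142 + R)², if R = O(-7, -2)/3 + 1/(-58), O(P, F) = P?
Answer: 590441401/30276 ≈ 19502.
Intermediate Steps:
R = -409/174 (R = -7/3 + 1/(-58) = -7*⅓ + 1*(-1/58) = -7/3 - 1/58 = -409/174 ≈ -2.3506)
(142 + R)² = (142 - 409/174)² = (24299/174)² = 590441401/30276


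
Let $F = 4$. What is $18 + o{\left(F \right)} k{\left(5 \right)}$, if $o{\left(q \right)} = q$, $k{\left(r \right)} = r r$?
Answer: $118$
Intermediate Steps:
$k{\left(r \right)} = r^{2}$
$18 + o{\left(F \right)} k{\left(5 \right)} = 18 + 4 \cdot 5^{2} = 18 + 4 \cdot 25 = 18 + 100 = 118$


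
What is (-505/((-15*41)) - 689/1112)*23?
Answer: 633995/136776 ≈ 4.6353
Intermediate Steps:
(-505/((-15*41)) - 689/1112)*23 = (-505/(-615) - 689*1/1112)*23 = (-505*(-1/615) - 689/1112)*23 = (101/123 - 689/1112)*23 = (27565/136776)*23 = 633995/136776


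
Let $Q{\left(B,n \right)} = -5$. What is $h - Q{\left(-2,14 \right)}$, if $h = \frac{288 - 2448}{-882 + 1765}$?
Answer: $\frac{2255}{883} \approx 2.5538$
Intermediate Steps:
$h = - \frac{2160}{883} \approx -2.4462$
$h - Q{\left(-2,14 \right)} = - \frac{2160}{883} - -5 = - \frac{2160}{883} + 5 = \frac{2255}{883}$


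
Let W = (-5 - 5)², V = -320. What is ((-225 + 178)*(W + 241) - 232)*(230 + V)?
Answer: 1463310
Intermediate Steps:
W = 100 (W = (-10)² = 100)
((-225 + 178)*(W + 241) - 232)*(230 + V) = ((-225 + 178)*(100 + 241) - 232)*(230 - 320) = (-47*341 - 232)*(-90) = (-16027 - 232)*(-90) = -16259*(-90) = 1463310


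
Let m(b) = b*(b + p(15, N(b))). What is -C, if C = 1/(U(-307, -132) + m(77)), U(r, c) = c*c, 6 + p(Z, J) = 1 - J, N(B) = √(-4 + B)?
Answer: -2088/47917837 - 7*√73/47917837 ≈ -4.4823e-5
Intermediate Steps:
p(Z, J) = -5 - J (p(Z, J) = -6 + (1 - J) = -5 - J)
U(r, c) = c²
m(b) = b*(-5 + b - √(-4 + b)) (m(b) = b*(b + (-5 - √(-4 + b))) = b*(-5 + b - √(-4 + b)))
C = 1/(22968 - 77*√73) (C = 1/((-132)² + 77*(-5 + 77 - √(-4 + 77))) = 1/(17424 + 77*(-5 + 77 - √73)) = 1/(17424 + 77*(72 - √73)) = 1/(17424 + (5544 - 77*√73)) = 1/(22968 - 77*√73) ≈ 4.4823e-5)
-C = -(2088/47917837 + 7*√73/47917837) = -2088/47917837 - 7*√73/47917837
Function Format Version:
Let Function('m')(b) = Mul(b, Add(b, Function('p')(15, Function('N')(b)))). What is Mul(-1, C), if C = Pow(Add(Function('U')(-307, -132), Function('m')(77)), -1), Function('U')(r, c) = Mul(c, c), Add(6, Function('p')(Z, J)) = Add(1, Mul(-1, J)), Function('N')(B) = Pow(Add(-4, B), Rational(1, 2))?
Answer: Add(Rational(-2088, 47917837), Mul(Rational(-7, 47917837), Pow(73, Rational(1, 2)))) ≈ -4.4823e-5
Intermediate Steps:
Function('p')(Z, J) = Add(-5, Mul(-1, J)) (Function('p')(Z, J) = Add(-6, Add(1, Mul(-1, J))) = Add(-5, Mul(-1, J)))
Function('U')(r, c) = Pow(c, 2)
Function('m')(b) = Mul(b, Add(-5, b, Mul(-1, Pow(Add(-4, b), Rational(1, 2))))) (Function('m')(b) = Mul(b, Add(b, Add(-5, Mul(-1, Pow(Add(-4, b), Rational(1, 2)))))) = Mul(b, Add(-5, b, Mul(-1, Pow(Add(-4, b), Rational(1, 2))))))
C = Pow(Add(22968, Mul(-77, Pow(73, Rational(1, 2)))), -1) (C = Pow(Add(Pow(-132, 2), Mul(77, Add(-5, 77, Mul(-1, Pow(Add(-4, 77), Rational(1, 2)))))), -1) = Pow(Add(17424, Mul(77, Add(-5, 77, Mul(-1, Pow(73, Rational(1, 2)))))), -1) = Pow(Add(17424, Mul(77, Add(72, Mul(-1, Pow(73, Rational(1, 2)))))), -1) = Pow(Add(17424, Add(5544, Mul(-77, Pow(73, Rational(1, 2))))), -1) = Pow(Add(22968, Mul(-77, Pow(73, Rational(1, 2)))), -1) ≈ 4.4823e-5)
Mul(-1, C) = Mul(-1, Add(Rational(2088, 47917837), Mul(Rational(7, 47917837), Pow(73, Rational(1, 2))))) = Add(Rational(-2088, 47917837), Mul(Rational(-7, 47917837), Pow(73, Rational(1, 2))))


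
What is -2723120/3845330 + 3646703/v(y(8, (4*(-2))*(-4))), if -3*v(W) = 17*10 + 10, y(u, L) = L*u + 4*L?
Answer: -1402293983419/23071980 ≈ -60779.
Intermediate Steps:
y(u, L) = 4*L + L*u
v(W) = -60 (v(W) = -(17*10 + 10)/3 = -(170 + 10)/3 = -⅓*180 = -60)
-2723120/3845330 + 3646703/v(y(8, (4*(-2))*(-4))) = -2723120/3845330 + 3646703/(-60) = -2723120*1/3845330 + 3646703*(-1/60) = -272312/384533 - 3646703/60 = -1402293983419/23071980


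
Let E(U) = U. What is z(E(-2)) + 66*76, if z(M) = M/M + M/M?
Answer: 5018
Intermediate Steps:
z(M) = 2 (z(M) = 1 + 1 = 2)
z(E(-2)) + 66*76 = 2 + 66*76 = 2 + 5016 = 5018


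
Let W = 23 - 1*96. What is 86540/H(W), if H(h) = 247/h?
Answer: -6317420/247 ≈ -25577.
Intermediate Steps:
W = -73 (W = 23 - 96 = -73)
86540/H(W) = 86540/((247/(-73))) = 86540/((247*(-1/73))) = 86540/(-247/73) = 86540*(-73/247) = -6317420/247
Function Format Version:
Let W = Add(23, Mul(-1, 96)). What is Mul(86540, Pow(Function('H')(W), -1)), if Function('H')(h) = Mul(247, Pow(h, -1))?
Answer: Rational(-6317420, 247) ≈ -25577.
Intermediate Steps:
W = -73 (W = Add(23, -96) = -73)
Mul(86540, Pow(Function('H')(W), -1)) = Mul(86540, Pow(Mul(247, Pow(-73, -1)), -1)) = Mul(86540, Pow(Mul(247, Rational(-1, 73)), -1)) = Mul(86540, Pow(Rational(-247, 73), -1)) = Mul(86540, Rational(-73, 247)) = Rational(-6317420, 247)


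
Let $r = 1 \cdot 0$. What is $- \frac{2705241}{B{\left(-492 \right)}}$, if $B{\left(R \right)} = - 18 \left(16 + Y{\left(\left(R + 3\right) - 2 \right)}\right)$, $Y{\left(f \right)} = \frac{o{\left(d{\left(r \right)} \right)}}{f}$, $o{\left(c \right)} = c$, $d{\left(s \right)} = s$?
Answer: $\frac{901747}{96} \approx 9393.2$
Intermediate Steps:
$r = 0$
$Y{\left(f \right)} = 0$ ($Y{\left(f \right)} = \frac{0}{f} = 0$)
$B{\left(R \right)} = -288$ ($B{\left(R \right)} = - 18 \left(16 + 0\right) = \left(-18\right) 16 = -288$)
$- \frac{2705241}{B{\left(-492 \right)}} = - \frac{2705241}{-288} = \left(-2705241\right) \left(- \frac{1}{288}\right) = \frac{901747}{96}$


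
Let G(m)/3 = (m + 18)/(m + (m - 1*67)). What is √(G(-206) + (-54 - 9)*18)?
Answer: I*√259915938/479 ≈ 33.657*I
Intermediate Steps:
G(m) = 3*(18 + m)/(-67 + 2*m) (G(m) = 3*((m + 18)/(m + (m - 1*67))) = 3*((18 + m)/(m + (m - 67))) = 3*((18 + m)/(m + (-67 + m))) = 3*((18 + m)/(-67 + 2*m)) = 3*(18 + m)/(-67 + 2*m))
√(G(-206) + (-54 - 9)*18) = √(3*(18 - 206)/(-67 + 2*(-206)) + (-54 - 9)*18) = √(3*(-188)/(-67 - 412) - 63*18) = √(3*(-188)/(-479) - 1134) = √(3*(-1/479)*(-188) - 1134) = √(564/479 - 1134) = √(-542622/479) = I*√259915938/479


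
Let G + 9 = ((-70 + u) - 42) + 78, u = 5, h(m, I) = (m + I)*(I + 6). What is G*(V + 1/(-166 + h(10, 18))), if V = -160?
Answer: 1538221/253 ≈ 6079.9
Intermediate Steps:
h(m, I) = (6 + I)*(I + m) (h(m, I) = (I + m)*(6 + I) = (6 + I)*(I + m))
G = -38 (G = -9 + (((-70 + 5) - 42) + 78) = -9 + ((-65 - 42) + 78) = -9 + (-107 + 78) = -9 - 29 = -38)
G*(V + 1/(-166 + h(10, 18))) = -38*(-160 + 1/(-166 + (18² + 6*18 + 6*10 + 18*10))) = -38*(-160 + 1/(-166 + (324 + 108 + 60 + 180))) = -38*(-160 + 1/(-166 + 672)) = -38*(-160 + 1/506) = -38*(-80959/506) = 1538221/253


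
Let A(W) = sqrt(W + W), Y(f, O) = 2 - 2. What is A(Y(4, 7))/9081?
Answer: 0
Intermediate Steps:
Y(f, O) = 0
A(W) = sqrt(2)*sqrt(W) (A(W) = sqrt(2*W) = sqrt(2)*sqrt(W))
A(Y(4, 7))/9081 = (sqrt(2)*sqrt(0))/9081 = (sqrt(2)*0)*(1/9081) = 0*(1/9081) = 0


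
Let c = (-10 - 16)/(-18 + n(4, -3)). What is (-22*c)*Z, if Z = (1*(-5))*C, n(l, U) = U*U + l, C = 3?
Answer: 1716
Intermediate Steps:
n(l, U) = l + U**2 (n(l, U) = U**2 + l = l + U**2)
Z = -15 (Z = (1*(-5))*3 = -5*3 = -15)
c = 26/5 (c = (-10 - 16)/(-18 + (4 + (-3)**2)) = -26/(-18 + (4 + 9)) = -26/(-18 + 13) = -26/(-5) = -26*(-1/5) = 26/5 ≈ 5.2000)
(-22*c)*Z = -22*26/5*(-15) = -572/5*(-15) = 1716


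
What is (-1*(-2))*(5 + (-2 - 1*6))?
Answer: -6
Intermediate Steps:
(-1*(-2))*(5 + (-2 - 1*6)) = 2*(5 + (-2 - 6)) = 2*(5 - 8) = 2*(-3) = -6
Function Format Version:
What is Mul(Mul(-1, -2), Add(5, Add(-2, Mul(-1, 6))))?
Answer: -6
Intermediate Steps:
Mul(Mul(-1, -2), Add(5, Add(-2, Mul(-1, 6)))) = Mul(2, Add(5, Add(-2, -6))) = Mul(2, Add(5, -8)) = Mul(2, -3) = -6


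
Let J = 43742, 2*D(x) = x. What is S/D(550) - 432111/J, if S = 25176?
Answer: 982418067/12029050 ≈ 81.670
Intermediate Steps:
D(x) = x/2
S/D(550) - 432111/J = 25176/(((½)*550)) - 432111/43742 = 25176/275 - 432111*1/43742 = 25176*(1/275) - 432111/43742 = 25176/275 - 432111/43742 = 982418067/12029050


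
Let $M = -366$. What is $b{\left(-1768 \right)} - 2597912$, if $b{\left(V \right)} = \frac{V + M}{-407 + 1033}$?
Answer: $- \frac{813147523}{313} \approx -2.5979 \cdot 10^{6}$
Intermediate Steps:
$b{\left(V \right)} = - \frac{183}{313} + \frac{V}{626}$ ($b{\left(V \right)} = \frac{V - 366}{-407 + 1033} = \frac{-366 + V}{626} = \left(-366 + V\right) \frac{1}{626} = - \frac{183}{313} + \frac{V}{626}$)
$b{\left(-1768 \right)} - 2597912 = \left(- \frac{183}{313} + \frac{1}{626} \left(-1768\right)\right) - 2597912 = \left(- \frac{183}{313} - \frac{884}{313}\right) - 2597912 = - \frac{1067}{313} - 2597912 = - \frac{813147523}{313}$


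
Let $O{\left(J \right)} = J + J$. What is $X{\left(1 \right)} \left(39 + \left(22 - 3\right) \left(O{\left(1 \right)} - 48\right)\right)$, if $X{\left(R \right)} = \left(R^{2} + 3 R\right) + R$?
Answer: $-4175$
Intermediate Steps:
$X{\left(R \right)} = R^{2} + 4 R$
$O{\left(J \right)} = 2 J$
$X{\left(1 \right)} \left(39 + \left(22 - 3\right) \left(O{\left(1 \right)} - 48\right)\right) = 1 \left(4 + 1\right) \left(39 + \left(22 - 3\right) \left(2 \cdot 1 - 48\right)\right) = 1 \cdot 5 \left(39 + 19 \left(2 - 48\right)\right) = 5 \left(39 + 19 \left(-46\right)\right) = 5 \left(39 - 874\right) = 5 \left(-835\right) = -4175$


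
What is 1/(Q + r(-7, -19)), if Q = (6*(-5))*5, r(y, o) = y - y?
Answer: -1/150 ≈ -0.0066667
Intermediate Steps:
r(y, o) = 0
Q = -150 (Q = -30*5 = -150)
1/(Q + r(-7, -19)) = 1/(-150 + 0) = 1/(-150) = -1/150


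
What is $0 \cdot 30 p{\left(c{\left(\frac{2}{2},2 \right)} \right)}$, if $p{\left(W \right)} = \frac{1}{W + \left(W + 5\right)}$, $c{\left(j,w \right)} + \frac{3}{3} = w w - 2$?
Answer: $0$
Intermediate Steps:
$c{\left(j,w \right)} = -3 + w^{2}$ ($c{\left(j,w \right)} = -1 + \left(w w - 2\right) = -1 + \left(w^{2} - 2\right) = -1 + \left(-2 + w^{2}\right) = -3 + w^{2}$)
$p{\left(W \right)} = \frac{1}{5 + 2 W}$ ($p{\left(W \right)} = \frac{1}{W + \left(5 + W\right)} = \frac{1}{5 + 2 W}$)
$0 \cdot 30 p{\left(c{\left(\frac{2}{2},2 \right)} \right)} = \frac{0 \cdot 30}{5 + 2 \left(-3 + 2^{2}\right)} = \frac{0}{5 + 2 \left(-3 + 4\right)} = \frac{0}{5 + 2 \cdot 1} = \frac{0}{5 + 2} = \frac{0}{7} = 0 \cdot \frac{1}{7} = 0$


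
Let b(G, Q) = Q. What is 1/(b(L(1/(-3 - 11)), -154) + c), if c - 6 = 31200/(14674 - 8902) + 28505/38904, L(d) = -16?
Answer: -1439448/204202819 ≈ -0.0070491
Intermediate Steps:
c = 17472173/1439448 (c = 6 + (31200/(14674 - 8902) + 28505/38904) = 6 + (31200/5772 + 28505*(1/38904)) = 6 + (31200*(1/5772) + 28505/38904) = 6 + (200/37 + 28505/38904) = 6 + 8835485/1439448 = 17472173/1439448 ≈ 12.138)
1/(b(L(1/(-3 - 11)), -154) + c) = 1/(-154 + 17472173/1439448) = 1/(-204202819/1439448) = -1439448/204202819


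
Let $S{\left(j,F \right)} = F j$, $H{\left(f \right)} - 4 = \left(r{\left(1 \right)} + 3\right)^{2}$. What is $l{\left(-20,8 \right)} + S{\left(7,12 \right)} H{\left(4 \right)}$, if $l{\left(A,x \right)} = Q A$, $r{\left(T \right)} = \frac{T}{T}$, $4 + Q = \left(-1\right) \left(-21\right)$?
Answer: $1340$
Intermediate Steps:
$Q = 17$ ($Q = -4 - -21 = -4 + 21 = 17$)
$r{\left(T \right)} = 1$
$H{\left(f \right)} = 20$ ($H{\left(f \right)} = 4 + \left(1 + 3\right)^{2} = 4 + 4^{2} = 4 + 16 = 20$)
$l{\left(A,x \right)} = 17 A$
$l{\left(-20,8 \right)} + S{\left(7,12 \right)} H{\left(4 \right)} = 17 \left(-20\right) + 12 \cdot 7 \cdot 20 = -340 + 84 \cdot 20 = -340 + 1680 = 1340$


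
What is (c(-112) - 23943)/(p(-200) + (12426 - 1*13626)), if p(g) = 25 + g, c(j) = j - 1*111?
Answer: 24166/1375 ≈ 17.575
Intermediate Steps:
c(j) = -111 + j (c(j) = j - 111 = -111 + j)
(c(-112) - 23943)/(p(-200) + (12426 - 1*13626)) = ((-111 - 112) - 23943)/((25 - 200) + (12426 - 1*13626)) = (-223 - 23943)/(-175 + (12426 - 13626)) = -24166/(-175 - 1200) = -24166/(-1375) = -24166*(-1/1375) = 24166/1375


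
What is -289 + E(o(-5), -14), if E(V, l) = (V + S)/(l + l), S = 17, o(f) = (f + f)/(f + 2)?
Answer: -24337/84 ≈ -289.73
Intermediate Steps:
o(f) = 2*f/(2 + f) (o(f) = (2*f)/(2 + f) = 2*f/(2 + f))
E(V, l) = (17 + V)/(2*l) (E(V, l) = (V + 17)/(l + l) = (17 + V)/((2*l)) = (17 + V)*(1/(2*l)) = (17 + V)/(2*l))
-289 + E(o(-5), -14) = -289 + (1/2)*(17 + 2*(-5)/(2 - 5))/(-14) = -289 + (1/2)*(-1/14)*(17 + 2*(-5)/(-3)) = -289 + (1/2)*(-1/14)*(17 + 2*(-5)*(-1/3)) = -289 + (1/2)*(-1/14)*(17 + 10/3) = -289 + (1/2)*(-1/14)*(61/3) = -289 - 61/84 = -24337/84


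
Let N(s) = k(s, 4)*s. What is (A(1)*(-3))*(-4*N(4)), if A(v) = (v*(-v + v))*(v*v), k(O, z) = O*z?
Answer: 0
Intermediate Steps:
N(s) = 4*s² (N(s) = (s*4)*s = (4*s)*s = 4*s²)
A(v) = 0 (A(v) = (v*0)*v² = 0*v² = 0)
(A(1)*(-3))*(-4*N(4)) = (0*(-3))*(-16*4²) = 0*(-16*16) = 0*(-4*64) = 0*(-256) = 0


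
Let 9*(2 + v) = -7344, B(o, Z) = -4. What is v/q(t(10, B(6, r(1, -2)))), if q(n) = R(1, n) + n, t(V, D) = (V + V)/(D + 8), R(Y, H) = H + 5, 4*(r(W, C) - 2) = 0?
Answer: -818/15 ≈ -54.533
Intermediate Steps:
r(W, C) = 2 (r(W, C) = 2 + (¼)*0 = 2 + 0 = 2)
R(Y, H) = 5 + H
t(V, D) = 2*V/(8 + D) (t(V, D) = (2*V)/(8 + D) = 2*V/(8 + D))
v = -818 (v = -2 + (⅑)*(-7344) = -2 - 816 = -818)
q(n) = 5 + 2*n (q(n) = (5 + n) + n = 5 + 2*n)
v/q(t(10, B(6, r(1, -2)))) = -818/(5 + 2*(2*10/(8 - 4))) = -818/(5 + 2*(2*10/4)) = -818/(5 + 2*(2*10*(¼))) = -818/(5 + 2*5) = -818/(5 + 10) = -818/15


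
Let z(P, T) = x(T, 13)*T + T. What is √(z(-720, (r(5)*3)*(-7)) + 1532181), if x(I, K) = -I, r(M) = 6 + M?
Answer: √1478589 ≈ 1216.0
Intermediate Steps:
z(P, T) = T - T² (z(P, T) = (-T)*T + T = -T² + T = T - T²)
√(z(-720, (r(5)*3)*(-7)) + 1532181) = √((((6 + 5)*3)*(-7))*(1 - (6 + 5)*3*(-7)) + 1532181) = √(((11*3)*(-7))*(1 - 11*3*(-7)) + 1532181) = √((33*(-7))*(1 - 33*(-7)) + 1532181) = √(-231*(1 - 1*(-231)) + 1532181) = √(-231*(1 + 231) + 1532181) = √(-231*232 + 1532181) = √(-53592 + 1532181) = √1478589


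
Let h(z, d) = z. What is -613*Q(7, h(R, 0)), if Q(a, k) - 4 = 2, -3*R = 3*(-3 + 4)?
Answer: -3678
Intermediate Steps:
R = -1 (R = -(-3 + 4) = -1 ≈ -1.0000)
Q(a, k) = 6 (Q(a, k) = 4 + 2 = 6)
-613*Q(7, h(R, 0)) = -613*6 = -3678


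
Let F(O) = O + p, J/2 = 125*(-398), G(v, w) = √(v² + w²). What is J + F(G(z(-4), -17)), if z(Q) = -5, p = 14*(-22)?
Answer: -99808 + √314 ≈ -99790.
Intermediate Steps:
p = -308
J = -99500 (J = 2*(125*(-398)) = 2*(-49750) = -99500)
F(O) = -308 + O (F(O) = O - 308 = -308 + O)
J + F(G(z(-4), -17)) = -99500 + (-308 + √((-5)² + (-17)²)) = -99500 + (-308 + √(25 + 289)) = -99500 + (-308 + √314) = -99808 + √314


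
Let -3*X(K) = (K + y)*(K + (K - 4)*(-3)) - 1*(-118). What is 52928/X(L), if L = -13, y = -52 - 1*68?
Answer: 19848/617 ≈ 32.169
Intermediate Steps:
y = -120 (y = -52 - 68 = -120)
X(K) = -118/3 - (-120 + K)*(12 - 2*K)/3 (X(K) = -((K - 120)*(K + (K - 4)*(-3)) - 1*(-118))/3 = -((-120 + K)*(K + (-4 + K)*(-3)) + 118)/3 = -((-120 + K)*(K + (12 - 3*K)) + 118)/3 = -((-120 + K)*(12 - 2*K) + 118)/3 = -(118 + (-120 + K)*(12 - 2*K))/3 = -118/3 - (-120 + K)*(12 - 2*K)/3)
52928/X(L) = 52928/(1322/3 - 84*(-13) + (2/3)*(-13)**2) = 52928/(1322/3 + 1092 + (2/3)*169) = 52928/(1322/3 + 1092 + 338/3) = 52928/(4936/3) = 52928*(3/4936) = 19848/617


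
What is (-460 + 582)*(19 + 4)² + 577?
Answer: 65115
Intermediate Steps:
(-460 + 582)*(19 + 4)² + 577 = 122*23² + 577 = 122*529 + 577 = 64538 + 577 = 65115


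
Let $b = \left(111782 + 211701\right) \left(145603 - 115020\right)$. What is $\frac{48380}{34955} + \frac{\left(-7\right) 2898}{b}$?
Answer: $\frac{13675043708534}{9880360913957} \approx 1.3841$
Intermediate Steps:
$b = 9893080589$ ($b = 323483 \cdot 30583 = 9893080589$)
$\frac{48380}{34955} + \frac{\left(-7\right) 2898}{b} = \frac{48380}{34955} + \frac{\left(-7\right) 2898}{9893080589} = 48380 \cdot \frac{1}{34955} - \frac{2898}{1413297227} = \frac{9676}{6991} - \frac{2898}{1413297227} = \frac{13675043708534}{9880360913957}$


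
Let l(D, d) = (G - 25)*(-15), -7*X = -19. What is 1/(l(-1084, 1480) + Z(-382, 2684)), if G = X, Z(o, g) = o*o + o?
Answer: 7/1021134 ≈ 6.8551e-6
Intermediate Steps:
Z(o, g) = o + o**2 (Z(o, g) = o**2 + o = o + o**2)
X = 19/7 (X = -1/7*(-19) = 19/7 ≈ 2.7143)
G = 19/7 ≈ 2.7143
l(D, d) = 2340/7 (l(D, d) = (19/7 - 25)*(-15) = -156/7*(-15) = 2340/7)
1/(l(-1084, 1480) + Z(-382, 2684)) = 1/(2340/7 - 382*(1 - 382)) = 1/(2340/7 - 382*(-381)) = 1/(2340/7 + 145542) = 1/(1021134/7) = 7/1021134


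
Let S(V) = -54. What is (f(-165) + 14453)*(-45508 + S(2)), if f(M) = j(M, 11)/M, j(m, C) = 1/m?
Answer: -1629806279492/2475 ≈ -6.5851e+8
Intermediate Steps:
f(M) = M⁻² (f(M) = 1/(M*M) = M⁻²)
(f(-165) + 14453)*(-45508 + S(2)) = ((-165)⁻² + 14453)*(-45508 - 54) = (1/27225 + 14453)*(-45562) = (393482926/27225)*(-45562) = -1629806279492/2475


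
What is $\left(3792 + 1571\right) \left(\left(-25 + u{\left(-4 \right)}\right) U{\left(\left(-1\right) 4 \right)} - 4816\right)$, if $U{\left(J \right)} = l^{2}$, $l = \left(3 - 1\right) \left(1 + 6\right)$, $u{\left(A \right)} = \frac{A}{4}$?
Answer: $-53158056$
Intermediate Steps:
$u{\left(A \right)} = \frac{A}{4}$ ($u{\left(A \right)} = A \frac{1}{4} = \frac{A}{4}$)
$l = 14$ ($l = 2 \cdot 7 = 14$)
$U{\left(J \right)} = 196$ ($U{\left(J \right)} = 14^{2} = 196$)
$\left(3792 + 1571\right) \left(\left(-25 + u{\left(-4 \right)}\right) U{\left(\left(-1\right) 4 \right)} - 4816\right) = \left(3792 + 1571\right) \left(\left(-25 + \frac{1}{4} \left(-4\right)\right) 196 - 4816\right) = 5363 \left(\left(-25 - 1\right) 196 - 4816\right) = 5363 \left(\left(-26\right) 196 - 4816\right) = 5363 \left(-5096 - 4816\right) = 5363 \left(-9912\right) = -53158056$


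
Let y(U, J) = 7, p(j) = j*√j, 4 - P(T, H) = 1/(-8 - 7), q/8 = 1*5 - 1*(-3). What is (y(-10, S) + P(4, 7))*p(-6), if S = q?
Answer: -332*I*√6/5 ≈ -162.65*I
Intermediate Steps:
q = 64 (q = 8*(1*5 - 1*(-3)) = 8*(5 + 3) = 8*8 = 64)
P(T, H) = 61/15 (P(T, H) = 4 - 1/(-8 - 7) = 4 - 1/(-15) = 4 - 1*(-1/15) = 4 + 1/15 = 61/15)
p(j) = j^(3/2)
S = 64
(y(-10, S) + P(4, 7))*p(-6) = (7 + 61/15)*(-6)^(3/2) = 166*(-6*I*√6)/15 = -332*I*√6/5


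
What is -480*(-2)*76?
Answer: 72960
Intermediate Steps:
-480*(-2)*76 = -96*(-10)*76 = 960*76 = 72960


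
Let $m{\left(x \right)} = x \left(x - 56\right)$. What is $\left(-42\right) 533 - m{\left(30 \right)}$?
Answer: $-21606$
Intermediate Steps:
$m{\left(x \right)} = x \left(-56 + x\right)$
$\left(-42\right) 533 - m{\left(30 \right)} = \left(-42\right) 533 - 30 \left(-56 + 30\right) = -22386 - 30 \left(-26\right) = -22386 - -780 = -22386 + 780 = -21606$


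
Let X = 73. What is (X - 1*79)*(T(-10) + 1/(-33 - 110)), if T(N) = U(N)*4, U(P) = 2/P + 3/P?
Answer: 1722/143 ≈ 12.042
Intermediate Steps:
U(P) = 5/P
T(N) = 20/N (T(N) = (5/N)*4 = 20/N)
(X - 1*79)*(T(-10) + 1/(-33 - 110)) = (73 - 1*79)*(20/(-10) + 1/(-33 - 110)) = (73 - 79)*(20*(-⅒) + 1/(-143)) = -6*(-2 - 1/143) = -6*(-287/143) = 1722/143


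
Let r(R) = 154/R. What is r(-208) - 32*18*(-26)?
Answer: 1557427/104 ≈ 14975.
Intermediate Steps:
r(-208) - 32*18*(-26) = 154/(-208) - 32*18*(-26) = 154*(-1/208) - 576*(-26) = -77/104 - 1*(-14976) = -77/104 + 14976 = 1557427/104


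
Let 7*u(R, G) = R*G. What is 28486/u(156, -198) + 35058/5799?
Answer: -12243449/29853252 ≈ -0.41012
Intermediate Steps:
u(R, G) = G*R/7 (u(R, G) = (R*G)/7 = (G*R)/7 = G*R/7)
28486/u(156, -198) + 35058/5799 = 28486/(((1/7)*(-198)*156)) + 35058/5799 = 28486/(-30888/7) + 35058*(1/5799) = 28486*(-7/30888) + 11686/1933 = -99701/15444 + 11686/1933 = -12243449/29853252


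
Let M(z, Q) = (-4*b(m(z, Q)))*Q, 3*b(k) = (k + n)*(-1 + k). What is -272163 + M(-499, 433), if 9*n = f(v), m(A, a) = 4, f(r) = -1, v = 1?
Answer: -2510087/9 ≈ -2.7890e+5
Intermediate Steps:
n = -⅑ (n = (⅑)*(-1) = -⅑ ≈ -0.11111)
b(k) = (-1 + k)*(-⅑ + k)/3 (b(k) = ((k - ⅑)*(-1 + k))/3 = ((-⅑ + k)*(-1 + k))/3 = ((-1 + k)*(-⅑ + k))/3 = (-1 + k)*(-⅑ + k)/3)
M(z, Q) = -140*Q/9 (M(z, Q) = (-4*(1/27 - 10/27*4 + (⅓)*4²))*Q = (-4*(1/27 - 40/27 + (⅓)*16))*Q = (-4*(1/27 - 40/27 + 16/3))*Q = (-4*35/9)*Q = -140*Q/9)
-272163 + M(-499, 433) = -272163 - 140/9*433 = -272163 - 60620/9 = -2510087/9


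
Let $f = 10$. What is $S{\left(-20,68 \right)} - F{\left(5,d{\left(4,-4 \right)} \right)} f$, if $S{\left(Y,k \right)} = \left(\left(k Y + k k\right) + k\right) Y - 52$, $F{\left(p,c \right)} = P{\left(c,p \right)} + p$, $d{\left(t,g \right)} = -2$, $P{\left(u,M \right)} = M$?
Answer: $-66792$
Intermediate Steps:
$F{\left(p,c \right)} = 2 p$ ($F{\left(p,c \right)} = p + p = 2 p$)
$S{\left(Y,k \right)} = -52 + Y \left(k + k^{2} + Y k\right)$ ($S{\left(Y,k \right)} = \left(\left(Y k + k^{2}\right) + k\right) Y - 52 = \left(\left(k^{2} + Y k\right) + k\right) Y - 52 = \left(k + k^{2} + Y k\right) Y - 52 = Y \left(k + k^{2} + Y k\right) - 52 = -52 + Y \left(k + k^{2} + Y k\right)$)
$S{\left(-20,68 \right)} - F{\left(5,d{\left(4,-4 \right)} \right)} f = \left(-52 - 1360 - 20 \cdot 68^{2} + 68 \left(-20\right)^{2}\right) - 2 \cdot 5 \cdot 10 = \left(-52 - 1360 - 92480 + 68 \cdot 400\right) - 10 \cdot 10 = \left(-52 - 1360 - 92480 + 27200\right) - 100 = -66692 - 100 = -66792$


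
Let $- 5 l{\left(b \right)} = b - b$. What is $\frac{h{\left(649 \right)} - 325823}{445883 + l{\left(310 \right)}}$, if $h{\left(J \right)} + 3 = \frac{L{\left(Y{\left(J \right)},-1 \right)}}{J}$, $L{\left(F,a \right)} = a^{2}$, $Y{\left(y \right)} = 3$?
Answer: $- \frac{211461073}{289378067} \approx -0.73074$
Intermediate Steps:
$l{\left(b \right)} = 0$ ($l{\left(b \right)} = - \frac{b - b}{5} = \left(- \frac{1}{5}\right) 0 = 0$)
$h{\left(J \right)} = -3 + \frac{1}{J}$ ($h{\left(J \right)} = -3 + \frac{\left(-1\right)^{2}}{J} = -3 + 1 \frac{1}{J} = -3 + \frac{1}{J}$)
$\frac{h{\left(649 \right)} - 325823}{445883 + l{\left(310 \right)}} = \frac{\left(-3 + \frac{1}{649}\right) - 325823}{445883 + 0} = \frac{\left(-3 + \frac{1}{649}\right) - 325823}{445883} = \left(- \frac{1946}{649} - 325823\right) \frac{1}{445883} = \left(- \frac{211461073}{649}\right) \frac{1}{445883} = - \frac{211461073}{289378067}$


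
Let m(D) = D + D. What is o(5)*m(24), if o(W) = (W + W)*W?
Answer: 2400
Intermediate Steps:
o(W) = 2*W**2 (o(W) = (2*W)*W = 2*W**2)
m(D) = 2*D
o(5)*m(24) = (2*5**2)*(2*24) = (2*25)*48 = 50*48 = 2400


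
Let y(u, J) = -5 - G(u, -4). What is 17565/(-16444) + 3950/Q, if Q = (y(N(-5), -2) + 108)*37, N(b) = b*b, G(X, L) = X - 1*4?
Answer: 5830795/24945548 ≈ 0.23374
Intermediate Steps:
G(X, L) = -4 + X (G(X, L) = X - 4 = -4 + X)
N(b) = b**2
y(u, J) = -1 - u (y(u, J) = -5 - (-4 + u) = -5 + (4 - u) = -1 - u)
Q = 3034 (Q = ((-1 - 1*(-5)**2) + 108)*37 = ((-1 - 1*25) + 108)*37 = ((-1 - 25) + 108)*37 = (-26 + 108)*37 = 82*37 = 3034)
17565/(-16444) + 3950/Q = 17565/(-16444) + 3950/3034 = 17565*(-1/16444) + 3950*(1/3034) = -17565/16444 + 1975/1517 = 5830795/24945548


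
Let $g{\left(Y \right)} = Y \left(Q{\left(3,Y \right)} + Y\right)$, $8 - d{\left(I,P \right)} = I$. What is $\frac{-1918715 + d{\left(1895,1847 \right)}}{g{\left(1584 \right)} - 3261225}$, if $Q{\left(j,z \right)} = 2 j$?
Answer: $\frac{1920602}{742665} \approx 2.5861$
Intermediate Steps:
$d{\left(I,P \right)} = 8 - I$
$g{\left(Y \right)} = Y \left(6 + Y\right)$ ($g{\left(Y \right)} = Y \left(2 \cdot 3 + Y\right) = Y \left(6 + Y\right)$)
$\frac{-1918715 + d{\left(1895,1847 \right)}}{g{\left(1584 \right)} - 3261225} = \frac{-1918715 + \left(8 - 1895\right)}{1584 \left(6 + 1584\right) - 3261225} = \frac{-1918715 + \left(8 - 1895\right)}{1584 \cdot 1590 - 3261225} = \frac{-1918715 - 1887}{2518560 - 3261225} = - \frac{1920602}{-742665} = \left(-1920602\right) \left(- \frac{1}{742665}\right) = \frac{1920602}{742665}$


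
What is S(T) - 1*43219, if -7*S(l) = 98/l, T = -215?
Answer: -9292071/215 ≈ -43219.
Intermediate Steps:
S(l) = -14/l
S(T) - 1*43219 = -14/(-215) - 1*43219 = -14*(-1/215) - 43219 = 14/215 - 43219 = -9292071/215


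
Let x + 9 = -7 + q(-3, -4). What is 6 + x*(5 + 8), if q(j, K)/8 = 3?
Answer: 110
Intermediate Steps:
q(j, K) = 24 (q(j, K) = 8*3 = 24)
x = 8 (x = -9 + (-7 + 24) = -9 + 17 = 8)
6 + x*(5 + 8) = 6 + 8*(5 + 8) = 6 + 8*13 = 6 + 104 = 110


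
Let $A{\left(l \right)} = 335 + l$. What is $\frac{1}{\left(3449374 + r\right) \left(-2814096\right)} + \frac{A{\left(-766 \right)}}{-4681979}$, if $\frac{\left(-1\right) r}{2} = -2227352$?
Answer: $\frac{9586661571501349}{104140483015770862752} \approx 9.2055 \cdot 10^{-5}$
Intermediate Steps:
$r = 4454704$ ($r = \left(-2\right) \left(-2227352\right) = 4454704$)
$\frac{1}{\left(3449374 + r\right) \left(-2814096\right)} + \frac{A{\left(-766 \right)}}{-4681979} = \frac{1}{\left(3449374 + 4454704\right) \left(-2814096\right)} + \frac{335 - 766}{-4681979} = \frac{1}{7904078} \left(- \frac{1}{2814096}\right) - - \frac{431}{4681979} = \frac{1}{7904078} \left(- \frac{1}{2814096}\right) + \frac{431}{4681979} = - \frac{1}{22242834283488} + \frac{431}{4681979} = \frac{9586661571501349}{104140483015770862752}$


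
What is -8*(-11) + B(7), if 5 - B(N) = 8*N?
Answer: 37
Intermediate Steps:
B(N) = 5 - 8*N
-8*(-11) + B(7) = -8*(-11) + (5 - 8*7) = 88 + (5 - 56) = 88 - 51 = 37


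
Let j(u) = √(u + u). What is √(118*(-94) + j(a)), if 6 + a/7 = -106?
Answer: 2*√(-2773 + 7*I*√2) ≈ 0.18799 + 105.32*I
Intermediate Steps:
a = -784 (a = -42 + 7*(-106) = -42 - 742 = -784)
j(u) = √2*√u (j(u) = √(2*u) = √2*√u)
√(118*(-94) + j(a)) = √(118*(-94) + √2*√(-784)) = √(-11092 + √2*(28*I)) = √(-11092 + 28*I*√2)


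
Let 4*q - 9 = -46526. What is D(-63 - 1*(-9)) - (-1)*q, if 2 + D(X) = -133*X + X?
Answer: -18013/4 ≈ -4503.3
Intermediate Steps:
q = -46517/4 (q = 9/4 + (1/4)*(-46526) = 9/4 - 23263/2 = -46517/4 ≈ -11629.)
D(X) = -2 - 132*X (D(X) = -2 + (-133*X + X) = -2 - 132*X)
D(-63 - 1*(-9)) - (-1)*q = (-2 - 132*(-63 - 1*(-9))) - (-1)*(-46517)/4 = (-2 - 132*(-63 + 9)) - 1*46517/4 = (-2 - 132*(-54)) - 46517/4 = (-2 + 7128) - 46517/4 = 7126 - 46517/4 = -18013/4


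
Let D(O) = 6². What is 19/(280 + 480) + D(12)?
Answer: 1441/40 ≈ 36.025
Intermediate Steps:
D(O) = 36
19/(280 + 480) + D(12) = 19/(280 + 480) + 36 = 19/760 + 36 = 19*(1/760) + 36 = 1/40 + 36 = 1441/40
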